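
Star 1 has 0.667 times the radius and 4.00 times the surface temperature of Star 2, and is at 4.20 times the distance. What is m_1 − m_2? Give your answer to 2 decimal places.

-2.02

L_1/L_2 = (0.667)²(4.00)⁴ = 113.9.
F_1/F_2 = (L_1/L_2)/(d_1/d_2)² = 113.9/17.64 = 6.456.
m_1 − m_2 = −2.5 log₁₀(6.456) = -2.02.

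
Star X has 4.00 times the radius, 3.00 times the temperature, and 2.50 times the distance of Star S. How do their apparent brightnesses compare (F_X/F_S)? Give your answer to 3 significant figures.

L_X/L_S = (R_X/R_S)²(T_X/T_S)⁴ = (4.00)² × (3.00)⁴ = 1296.
F_X/F_S = (L_X/L_S)/(d_X/d_S)² = 1296 / (2.50)² = 207.4.

207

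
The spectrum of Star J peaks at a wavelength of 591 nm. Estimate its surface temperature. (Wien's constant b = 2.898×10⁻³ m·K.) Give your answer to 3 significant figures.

T = b/λ_max = 2.898×10⁻³ / (591×10⁻⁹) = 4904 K.

4.90×10^3 K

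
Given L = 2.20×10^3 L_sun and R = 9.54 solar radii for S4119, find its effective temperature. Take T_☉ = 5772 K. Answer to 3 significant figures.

1.28×10^4 K

T/T_☉ = (L/L_☉)^(1/4) / (R/R_☉)^(1/2)
T = 5772 × (2.20×10^3)^(1/4) / √(9.54) = 5772 × 6.849 / 3.089 = 1.280×10^4 K.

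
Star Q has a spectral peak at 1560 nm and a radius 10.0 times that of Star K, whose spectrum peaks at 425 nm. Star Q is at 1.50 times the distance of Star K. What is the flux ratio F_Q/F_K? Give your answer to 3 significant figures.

0.245

Wien's law: T_Q/T_K = λ_K/λ_Q = 425/1560 = 0.2724.
L_Q/L_K = (R_Q/R_K)²(T_Q/T_K)⁴ = (10.0)²(0.2724)⁴ = 0.5509.
F_Q/F_K = (L_Q/L_K)/(d_Q/d_K)² = 0.5509/(1.50)² = 0.2448.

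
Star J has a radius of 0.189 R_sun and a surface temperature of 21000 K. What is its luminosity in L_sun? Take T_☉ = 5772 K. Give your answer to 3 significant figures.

6.26 L_sun

L/L_☉ = (R/R_☉)² (T/T_☉)⁴ = (0.189)² × (21000/5772)⁴
       = 0.03572 × (3.638)⁴ = 0.03572 × 175.2 = 6.259.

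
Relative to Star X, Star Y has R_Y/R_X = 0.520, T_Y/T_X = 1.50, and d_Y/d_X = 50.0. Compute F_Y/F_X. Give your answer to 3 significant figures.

L_Y/L_X = (R_Y/R_X)²(T_Y/T_X)⁴ = (0.520)² × (1.50)⁴ = 1.369.
F_Y/F_X = (L_Y/L_X)/(d_Y/d_X)² = 1.369 / (50.0)² = 5.476×10^-4.

5.48×10^-4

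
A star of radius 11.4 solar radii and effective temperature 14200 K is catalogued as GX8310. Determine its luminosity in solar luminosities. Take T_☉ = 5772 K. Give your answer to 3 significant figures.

4.76×10^3 solar luminosities

L/L_☉ = (R/R_☉)² (T/T_☉)⁴ = (11.4)² × (14200/5772)⁴
       = 130.0 × (2.460)⁴ = 130.0 × 36.63 = 4761.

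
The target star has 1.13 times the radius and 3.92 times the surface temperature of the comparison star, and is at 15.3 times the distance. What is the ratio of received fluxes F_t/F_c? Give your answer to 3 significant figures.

L_t/L_c = (R_t/R_c)²(T_t/T_c)⁴ = (1.13)² × (3.92)⁴ = 301.5.
F_t/F_c = (L_t/L_c)/(d_t/d_c)² = 301.5 / (15.3)² = 1.288.

1.29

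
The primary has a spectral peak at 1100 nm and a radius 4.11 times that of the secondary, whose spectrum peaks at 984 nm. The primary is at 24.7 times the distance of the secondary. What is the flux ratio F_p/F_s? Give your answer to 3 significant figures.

Wien's law: T_p/T_s = λ_s/λ_p = 984/1100 = 0.8945.
L_p/L_s = (R_p/R_s)²(T_p/T_s)⁴ = (4.11)²(0.8945)⁴ = 10.82.
F_p/F_s = (L_p/L_s)/(d_p/d_s)² = 10.82/(24.7)² = 0.01773.

0.0177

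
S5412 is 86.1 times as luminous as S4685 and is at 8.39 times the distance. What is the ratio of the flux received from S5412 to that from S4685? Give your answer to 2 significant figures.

1.2

F = L/(4πd²), so F_S5412/F_S4685 = (L_S5412/L_S4685) / (d_S5412/d_S4685)²
= 86.1 / (8.39)² = 86.1 / 70.39 = 1.223.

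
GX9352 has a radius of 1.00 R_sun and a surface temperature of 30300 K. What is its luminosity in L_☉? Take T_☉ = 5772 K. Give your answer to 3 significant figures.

759 L_☉

L/L_☉ = (R/R_☉)² (T/T_☉)⁴ = (1.00)² × (30300/5772)⁴
       = 1.000 × (5.249)⁴ = 1.000 × 759.4 = 759.4.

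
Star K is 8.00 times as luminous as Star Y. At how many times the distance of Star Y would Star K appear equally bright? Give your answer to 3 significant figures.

Equal flux requires L_K/d_K² = L_Y/d_Y², so d_K/d_Y = √(L_K/L_Y)
= √(8.00) = 2.828.

2.83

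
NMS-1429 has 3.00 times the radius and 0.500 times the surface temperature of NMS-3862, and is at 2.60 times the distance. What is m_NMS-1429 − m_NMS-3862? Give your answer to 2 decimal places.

L_NMS-1429/L_NMS-3862 = (3.00)²(0.500)⁴ = 0.5625.
F_NMS-1429/F_NMS-3862 = (L_NMS-1429/L_NMS-3862)/(d_NMS-1429/d_NMS-3862)² = 0.5625/6.760 = 0.08321.
m_NMS-1429 − m_NMS-3862 = −2.5 log₁₀(0.08321) = 2.70.

2.70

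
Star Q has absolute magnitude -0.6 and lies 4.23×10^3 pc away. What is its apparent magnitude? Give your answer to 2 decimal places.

12.53

m = M + 5 log₁₀(d/10 pc) = -0.6 + 5 log₁₀(4.23×10^3/10)
  = -0.6 + 5 × 2.626 = -0.6 + 13.13 = 12.53.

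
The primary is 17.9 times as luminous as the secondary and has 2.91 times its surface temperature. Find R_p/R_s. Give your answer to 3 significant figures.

0.500

L ∝ R²T⁴ gives R ∝ √L / T², so
R_p/R_s = √(17.9) / (2.91)² = 4.231 / 8.468 = 0.4996.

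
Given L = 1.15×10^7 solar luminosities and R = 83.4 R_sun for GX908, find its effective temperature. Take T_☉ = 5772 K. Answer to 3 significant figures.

T/T_☉ = (L/L_☉)^(1/4) / (R/R_☉)^(1/2)
T = 5772 × (1.15×10^7)^(1/4) / √(83.4) = 5772 × 58.23 / 9.132 = 3.681×10^4 K.

3.68×10^4 K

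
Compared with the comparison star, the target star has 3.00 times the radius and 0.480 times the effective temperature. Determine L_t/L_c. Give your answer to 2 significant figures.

0.48

From the Stefan–Boltzmann law, L ∝ R²T⁴, so
L_t/L_c = (R_t/R_c)² (T_t/T_c)⁴ = (3.00)² × (0.480)⁴ = 9.000 × 0.05308 = 0.4778.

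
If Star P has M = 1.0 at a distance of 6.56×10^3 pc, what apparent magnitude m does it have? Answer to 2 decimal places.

m = M + 5 log₁₀(d/10 pc) = 1.0 + 5 log₁₀(6.56×10^3/10)
  = 1.0 + 5 × 2.817 = 1.0 + 14.08 = 15.08.

15.08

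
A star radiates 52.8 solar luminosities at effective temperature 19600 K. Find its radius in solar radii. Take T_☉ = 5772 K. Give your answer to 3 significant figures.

R/R_☉ = √(L/L_☉) / (T/T_☉)² = √(52.8) / (3.396)²
       = 7.266 / 11.53 = 0.6302.

0.630 solar radii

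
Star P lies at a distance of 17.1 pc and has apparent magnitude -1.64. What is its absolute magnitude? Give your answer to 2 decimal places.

M = m − 5 log₁₀(d/10 pc) = -1.64 − 5 log₁₀(17.1/10)
  = -1.64 − 5 × 0.233 = -1.64 − 1.16 = -2.80.

-2.80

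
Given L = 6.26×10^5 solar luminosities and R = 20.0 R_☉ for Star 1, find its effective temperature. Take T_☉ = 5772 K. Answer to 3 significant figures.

T/T_☉ = (L/L_☉)^(1/4) / (R/R_☉)^(1/2)
T = 5772 × (6.26×10^5)^(1/4) / √(20.0) = 5772 × 28.13 / 4.472 = 3.630×10^4 K.

3.63×10^4 K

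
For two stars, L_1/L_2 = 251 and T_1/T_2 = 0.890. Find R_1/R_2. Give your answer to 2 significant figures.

20

L ∝ R²T⁴ gives R ∝ √L / T², so
R_1/R_2 = √(251) / (0.890)² = 15.84 / 0.7921 = 20.00.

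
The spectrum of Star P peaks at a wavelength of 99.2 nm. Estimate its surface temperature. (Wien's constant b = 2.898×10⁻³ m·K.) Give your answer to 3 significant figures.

T = b/λ_max = 2.898×10⁻³ / (99.2×10⁻⁹) = 2.921×10^4 K.

2.92×10^4 K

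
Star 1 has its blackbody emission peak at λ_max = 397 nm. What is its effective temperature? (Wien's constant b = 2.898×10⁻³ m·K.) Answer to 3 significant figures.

7.30×10^3 K

T = b/λ_max = 2.898×10⁻³ / (397×10⁻⁹) = 7300 K.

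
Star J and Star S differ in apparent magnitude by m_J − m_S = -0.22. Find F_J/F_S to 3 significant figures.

F_J/F_S = 10^(−(m_J − m_S)/2.5) = 10^(0.22/2.5) = 10^0.088 = 1.225.

1.22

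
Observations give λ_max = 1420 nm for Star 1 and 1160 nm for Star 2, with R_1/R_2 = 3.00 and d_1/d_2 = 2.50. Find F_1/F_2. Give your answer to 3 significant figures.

0.641

Wien's law: T_1/T_2 = λ_2/λ_1 = 1160/1420 = 0.8169.
L_1/L_2 = (R_1/R_2)²(T_1/T_2)⁴ = (3.00)²(0.8169)⁴ = 4.008.
F_1/F_2 = (L_1/L_2)/(d_1/d_2)² = 4.008/(2.50)² = 0.6413.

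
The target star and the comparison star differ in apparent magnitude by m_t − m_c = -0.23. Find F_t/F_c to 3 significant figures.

F_t/F_c = 10^(−(m_t − m_c)/2.5) = 10^(0.23/2.5) = 10^0.092 = 1.236.

1.24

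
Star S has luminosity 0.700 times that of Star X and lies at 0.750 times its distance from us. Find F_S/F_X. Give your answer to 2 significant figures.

F = L/(4πd²), so F_S/F_X = (L_S/L_X) / (d_S/d_X)²
= 0.700 / (0.750)² = 0.700 / 0.5625 = 1.244.

1.2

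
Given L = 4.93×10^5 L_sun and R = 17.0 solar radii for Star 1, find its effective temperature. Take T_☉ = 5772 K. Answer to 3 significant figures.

3.71×10^4 K

T/T_☉ = (L/L_☉)^(1/4) / (R/R_☉)^(1/2)
T = 5772 × (4.93×10^5)^(1/4) / √(17.0) = 5772 × 26.50 / 4.123 = 3.709×10^4 K.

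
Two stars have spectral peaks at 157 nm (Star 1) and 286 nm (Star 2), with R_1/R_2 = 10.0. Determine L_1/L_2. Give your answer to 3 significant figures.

Wien's law gives T ∝ 1/λ_max, so T_1/T_2 = λ_2/λ_1 = 286/157 = 1.822.
Then L ∝ R²T⁴ gives L_1/L_2 = (10.0)² × (1.822)⁴ = 100.0 × 11.01 = 1101.

1.10×10^3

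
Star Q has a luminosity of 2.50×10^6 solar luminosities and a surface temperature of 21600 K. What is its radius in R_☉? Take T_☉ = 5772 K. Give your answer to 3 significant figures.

R/R_☉ = √(L/L_☉) / (T/T_☉)² = √(2.50×10^6) / (3.742)²
       = 1581 / 14.00 = 112.9.

113 R_☉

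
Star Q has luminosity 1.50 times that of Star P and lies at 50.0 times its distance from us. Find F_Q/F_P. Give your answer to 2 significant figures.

6.0×10^-4

F = L/(4πd²), so F_Q/F_P = (L_Q/L_P) / (d_Q/d_P)²
= 1.50 / (50.0)² = 1.50 / 2500 = 6.000×10^-4.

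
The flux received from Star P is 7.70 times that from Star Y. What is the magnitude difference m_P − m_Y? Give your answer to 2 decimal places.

m_P − m_Y = −2.5 log₁₀(F_P/F_Y) = −2.5 log₁₀(7.70) = −2.5 × (0.886) = -2.216.

-2.22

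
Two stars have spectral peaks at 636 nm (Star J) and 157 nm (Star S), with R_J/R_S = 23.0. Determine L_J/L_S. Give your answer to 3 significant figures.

Wien's law gives T ∝ 1/λ_max, so T_J/T_S = λ_S/λ_J = 157/636 = 0.2469.
Then L ∝ R²T⁴ gives L_J/L_S = (23.0)² × (0.2469)⁴ = 529.0 × 0.003713 = 1.964.

1.96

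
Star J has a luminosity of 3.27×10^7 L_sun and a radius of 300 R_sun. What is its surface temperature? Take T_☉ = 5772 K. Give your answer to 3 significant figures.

2.52×10^4 K

T/T_☉ = (L/L_☉)^(1/4) / (R/R_☉)^(1/2)
T = 5772 × (3.27×10^7)^(1/4) / √(300) = 5772 × 75.62 / 17.32 = 2.520×10^4 K.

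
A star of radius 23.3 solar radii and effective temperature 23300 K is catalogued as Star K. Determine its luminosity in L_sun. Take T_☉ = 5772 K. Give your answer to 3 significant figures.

L/L_☉ = (R/R_☉)² (T/T_☉)⁴ = (23.3)² × (23300/5772)⁴
       = 542.9 × (4.037)⁴ = 542.9 × 265.5 = 1.442×10^5.

1.44×10^5 L_sun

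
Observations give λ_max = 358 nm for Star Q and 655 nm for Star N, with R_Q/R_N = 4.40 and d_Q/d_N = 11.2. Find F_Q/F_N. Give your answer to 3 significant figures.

Wien's law: T_Q/T_N = λ_N/λ_Q = 655/358 = 1.830.
L_Q/L_N = (R_Q/R_N)²(T_Q/T_N)⁴ = (4.40)²(1.830)⁴ = 216.9.
F_Q/F_N = (L_Q/L_N)/(d_Q/d_N)² = 216.9/(11.2)² = 1.729.

1.73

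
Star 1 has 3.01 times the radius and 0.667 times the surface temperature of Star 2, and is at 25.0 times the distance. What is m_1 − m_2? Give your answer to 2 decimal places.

L_1/L_2 = (3.01)²(0.667)⁴ = 1.793.
F_1/F_2 = (L_1/L_2)/(d_1/d_2)² = 1.793/625.0 = 0.002869.
m_1 − m_2 = −2.5 log₁₀(0.002869) = 6.36.

6.36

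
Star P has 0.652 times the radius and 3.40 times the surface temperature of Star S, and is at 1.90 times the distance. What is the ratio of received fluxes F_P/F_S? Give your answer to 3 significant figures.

15.7

L_P/L_S = (R_P/R_S)²(T_P/T_S)⁴ = (0.652)² × (3.40)⁴ = 56.81.
F_P/F_S = (L_P/L_S)/(d_P/d_S)² = 56.81 / (1.90)² = 15.74.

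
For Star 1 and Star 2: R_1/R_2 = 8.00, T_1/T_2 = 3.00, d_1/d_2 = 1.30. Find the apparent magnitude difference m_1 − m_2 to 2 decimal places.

-8.72

L_1/L_2 = (8.00)²(3.00)⁴ = 5184.
F_1/F_2 = (L_1/L_2)/(d_1/d_2)² = 5184/1.690 = 3067.
m_1 − m_2 = −2.5 log₁₀(3067) = -8.72.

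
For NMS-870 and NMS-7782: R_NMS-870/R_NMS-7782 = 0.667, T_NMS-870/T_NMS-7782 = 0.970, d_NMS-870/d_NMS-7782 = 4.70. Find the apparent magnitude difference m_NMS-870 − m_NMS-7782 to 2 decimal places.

L_NMS-870/L_NMS-7782 = (0.667)²(0.970)⁴ = 0.3939.
F_NMS-870/F_NMS-7782 = (L_NMS-870/L_NMS-7782)/(d_NMS-870/d_NMS-7782)² = 0.3939/22.09 = 0.01783.
m_NMS-870 − m_NMS-7782 = −2.5 log₁₀(0.01783) = 4.37.

4.37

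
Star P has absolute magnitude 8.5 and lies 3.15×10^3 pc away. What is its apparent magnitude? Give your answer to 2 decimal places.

20.99

m = M + 5 log₁₀(d/10 pc) = 8.5 + 5 log₁₀(3.15×10^3/10)
  = 8.5 + 5 × 2.498 = 8.5 + 12.49 = 20.99.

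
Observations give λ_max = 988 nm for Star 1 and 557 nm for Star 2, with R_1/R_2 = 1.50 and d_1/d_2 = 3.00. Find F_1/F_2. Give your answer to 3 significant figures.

0.0253

Wien's law: T_1/T_2 = λ_2/λ_1 = 557/988 = 0.5638.
L_1/L_2 = (R_1/R_2)²(T_1/T_2)⁴ = (1.50)²(0.5638)⁴ = 0.2273.
F_1/F_2 = (L_1/L_2)/(d_1/d_2)² = 0.2273/(3.00)² = 0.02525.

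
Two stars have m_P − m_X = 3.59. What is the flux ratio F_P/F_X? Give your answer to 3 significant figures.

0.0366

F_P/F_X = 10^(−(m_P − m_X)/2.5) = 10^(-3.59/2.5) = 10^-1.436 = 0.03664.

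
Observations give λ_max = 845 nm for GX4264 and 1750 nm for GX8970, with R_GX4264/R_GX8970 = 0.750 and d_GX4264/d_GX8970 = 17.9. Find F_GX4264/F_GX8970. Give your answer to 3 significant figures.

Wien's law: T_GX4264/T_GX8970 = λ_GX8970/λ_GX4264 = 1750/845 = 2.071.
L_GX4264/L_GX8970 = (R_GX4264/R_GX8970)²(T_GX4264/T_GX8970)⁴ = (0.750)²(2.071)⁴ = 10.35.
F_GX4264/F_GX8970 = (L_GX4264/L_GX8970)/(d_GX4264/d_GX8970)² = 10.35/(17.9)² = 0.03230.

0.0323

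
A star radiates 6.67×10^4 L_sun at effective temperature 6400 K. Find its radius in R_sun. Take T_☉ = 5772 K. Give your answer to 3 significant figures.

R/R_☉ = √(L/L_☉) / (T/T_☉)² = √(6.67×10^4) / (1.109)²
       = 258.3 / 1.229 = 210.1.

210 R_sun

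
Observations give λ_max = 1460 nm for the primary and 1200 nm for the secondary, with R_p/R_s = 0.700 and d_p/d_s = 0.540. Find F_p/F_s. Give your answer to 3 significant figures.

Wien's law: T_p/T_s = λ_s/λ_p = 1200/1460 = 0.8219.
L_p/L_s = (R_p/R_s)²(T_p/T_s)⁴ = (0.700)²(0.8219)⁴ = 0.2236.
F_p/F_s = (L_p/L_s)/(d_p/d_s)² = 0.2236/(0.540)² = 0.7669.

0.767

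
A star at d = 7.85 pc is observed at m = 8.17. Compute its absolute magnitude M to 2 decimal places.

M = m − 5 log₁₀(d/10 pc) = 8.17 − 5 log₁₀(7.85/10)
  = 8.17 − 5 × -0.105 = 8.17 − -0.53 = 8.70.

8.70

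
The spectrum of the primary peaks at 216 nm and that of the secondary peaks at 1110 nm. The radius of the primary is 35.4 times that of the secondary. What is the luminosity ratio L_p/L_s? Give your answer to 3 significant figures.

8.74×10^5

Wien's law gives T ∝ 1/λ_max, so T_p/T_s = λ_s/λ_p = 1110/216 = 5.139.
Then L ∝ R²T⁴ gives L_p/L_s = (35.4)² × (5.139)⁴ = 1253 × 697.4 = 8.739×10^5.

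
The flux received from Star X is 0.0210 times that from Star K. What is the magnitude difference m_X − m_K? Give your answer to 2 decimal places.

m_X − m_K = −2.5 log₁₀(F_X/F_K) = −2.5 log₁₀(0.0210) = −2.5 × (-1.678) = 4.194.

4.19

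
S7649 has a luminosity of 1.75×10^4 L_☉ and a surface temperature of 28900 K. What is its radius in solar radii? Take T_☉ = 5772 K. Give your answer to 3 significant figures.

5.28 solar radii

R/R_☉ = √(L/L_☉) / (T/T_☉)² = √(1.75×10^4) / (5.007)²
       = 132.3 / 25.07 = 5.277.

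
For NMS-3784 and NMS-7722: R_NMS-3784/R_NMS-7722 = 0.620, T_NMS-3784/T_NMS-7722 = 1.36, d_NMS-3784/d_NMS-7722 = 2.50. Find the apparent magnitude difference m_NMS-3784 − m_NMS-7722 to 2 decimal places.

L_NMS-3784/L_NMS-7722 = (0.620)²(1.36)⁴ = 1.315.
F_NMS-3784/F_NMS-7722 = (L_NMS-3784/L_NMS-7722)/(d_NMS-3784/d_NMS-7722)² = 1.315/6.250 = 0.2104.
m_NMS-3784 − m_NMS-7722 = −2.5 log₁₀(0.2104) = 1.69.

1.69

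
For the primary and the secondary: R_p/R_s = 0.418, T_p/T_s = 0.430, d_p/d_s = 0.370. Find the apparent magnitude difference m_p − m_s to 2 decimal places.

3.40

L_p/L_s = (0.418)²(0.430)⁴ = 0.005973.
F_p/F_s = (L_p/L_s)/(d_p/d_s)² = 0.005973/0.1369 = 0.04363.
m_p − m_s = −2.5 log₁₀(0.04363) = 3.40.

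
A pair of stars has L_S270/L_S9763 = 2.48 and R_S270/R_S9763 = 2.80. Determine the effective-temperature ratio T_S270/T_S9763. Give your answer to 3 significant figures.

0.750

L ∝ R²T⁴ gives T ∝ (L/R²)^(1/4), so
T_S270/T_S9763 = (2.48 / 2.80²)^(1/4) = (0.3163)^(1/4) = 0.7500.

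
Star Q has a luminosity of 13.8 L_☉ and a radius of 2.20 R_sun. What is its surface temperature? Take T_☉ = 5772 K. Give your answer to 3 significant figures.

7.50×10^3 K

T/T_☉ = (L/L_☉)^(1/4) / (R/R_☉)^(1/2)
T = 5772 × (13.8)^(1/4) / √(2.20) = 5772 × 1.927 / 1.483 = 7500 K.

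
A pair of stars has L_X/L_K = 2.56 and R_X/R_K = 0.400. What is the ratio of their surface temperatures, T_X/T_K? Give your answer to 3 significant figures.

2.00

L ∝ R²T⁴ gives T ∝ (L/R²)^(1/4), so
T_X/T_K = (2.56 / 0.400²)^(1/4) = (16.00)^(1/4) = 2.000.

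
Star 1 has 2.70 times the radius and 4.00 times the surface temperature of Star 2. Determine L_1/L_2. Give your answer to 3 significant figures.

From the Stefan–Boltzmann law, L ∝ R²T⁴, so
L_1/L_2 = (R_1/R_2)² (T_1/T_2)⁴ = (2.70)² × (4.00)⁴ = 7.290 × 256.0 = 1866.

1.87×10^3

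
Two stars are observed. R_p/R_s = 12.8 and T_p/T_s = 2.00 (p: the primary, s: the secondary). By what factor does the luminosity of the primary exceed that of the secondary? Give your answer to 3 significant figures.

From the Stefan–Boltzmann law, L ∝ R²T⁴, so
L_p/L_s = (R_p/R_s)² (T_p/T_s)⁴ = (12.8)² × (2.00)⁴ = 163.8 × 16.00 = 2621.

2.62×10^3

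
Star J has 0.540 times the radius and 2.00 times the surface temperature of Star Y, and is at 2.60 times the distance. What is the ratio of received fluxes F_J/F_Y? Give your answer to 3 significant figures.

0.690

L_J/L_Y = (R_J/R_Y)²(T_J/T_Y)⁴ = (0.540)² × (2.00)⁴ = 4.666.
F_J/F_Y = (L_J/L_Y)/(d_J/d_Y)² = 4.666 / (2.60)² = 0.6902.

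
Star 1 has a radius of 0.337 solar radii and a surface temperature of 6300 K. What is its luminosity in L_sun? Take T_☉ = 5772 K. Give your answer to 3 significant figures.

L/L_☉ = (R/R_☉)² (T/T_☉)⁴ = (0.337)² × (6300/5772)⁴
       = 0.1136 × (1.091)⁴ = 0.1136 × 1.419 = 0.1612.

0.161 L_sun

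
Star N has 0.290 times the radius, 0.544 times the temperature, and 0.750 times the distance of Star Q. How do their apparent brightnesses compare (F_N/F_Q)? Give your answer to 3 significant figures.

0.0131

L_N/L_Q = (R_N/R_Q)²(T_N/T_Q)⁴ = (0.290)² × (0.544)⁴ = 0.007365.
F_N/F_Q = (L_N/L_Q)/(d_N/d_Q)² = 0.007365 / (0.750)² = 0.01309.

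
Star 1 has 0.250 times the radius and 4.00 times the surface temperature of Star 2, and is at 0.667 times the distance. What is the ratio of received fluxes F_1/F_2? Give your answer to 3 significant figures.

L_1/L_2 = (R_1/R_2)²(T_1/T_2)⁴ = (0.250)² × (4.00)⁴ = 16.00.
F_1/F_2 = (L_1/L_2)/(d_1/d_2)² = 16.00 / (0.667)² = 35.96.

36.0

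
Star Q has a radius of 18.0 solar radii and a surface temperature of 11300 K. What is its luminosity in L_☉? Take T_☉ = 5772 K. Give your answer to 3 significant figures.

L/L_☉ = (R/R_☉)² (T/T_☉)⁴ = (18.0)² × (11300/5772)⁴
       = 324.0 × (1.958)⁴ = 324.0 × 14.69 = 4759.

4.76×10^3 L_☉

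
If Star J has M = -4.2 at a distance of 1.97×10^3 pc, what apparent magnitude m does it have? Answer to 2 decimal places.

7.27

m = M + 5 log₁₀(d/10 pc) = -4.2 + 5 log₁₀(1.97×10^3/10)
  = -4.2 + 5 × 2.294 = -4.2 + 11.47 = 7.27.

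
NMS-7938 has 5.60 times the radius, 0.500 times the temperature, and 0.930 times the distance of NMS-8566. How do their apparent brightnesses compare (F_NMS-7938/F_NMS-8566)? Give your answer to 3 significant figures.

2.27

L_NMS-7938/L_NMS-8566 = (R_NMS-7938/R_NMS-8566)²(T_NMS-7938/T_NMS-8566)⁴ = (5.60)² × (0.500)⁴ = 1.960.
F_NMS-7938/F_NMS-8566 = (L_NMS-7938/L_NMS-8566)/(d_NMS-7938/d_NMS-8566)² = 1.960 / (0.930)² = 2.266.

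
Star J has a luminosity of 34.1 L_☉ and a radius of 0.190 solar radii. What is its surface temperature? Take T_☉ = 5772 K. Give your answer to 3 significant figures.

T/T_☉ = (L/L_☉)^(1/4) / (R/R_☉)^(1/2)
T = 5772 × (34.1)^(1/4) / √(0.190) = 5772 × 2.417 / 0.4359 = 3.200×10^4 K.

3.20×10^4 K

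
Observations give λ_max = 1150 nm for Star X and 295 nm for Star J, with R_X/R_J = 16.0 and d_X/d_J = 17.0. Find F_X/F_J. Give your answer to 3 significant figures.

Wien's law: T_X/T_J = λ_J/λ_X = 295/1150 = 0.2565.
L_X/L_J = (R_X/R_J)²(T_X/T_J)⁴ = (16.0)²(0.2565)⁴ = 1.109.
F_X/F_J = (L_X/L_J)/(d_X/d_J)² = 1.109/(17.0)² = 0.003836.

0.00384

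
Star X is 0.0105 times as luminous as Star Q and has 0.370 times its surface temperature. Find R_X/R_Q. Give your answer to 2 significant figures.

0.75

L ∝ R²T⁴ gives R ∝ √L / T², so
R_X/R_Q = √(0.0105) / (0.370)² = 0.1025 / 0.1369 = 0.7485.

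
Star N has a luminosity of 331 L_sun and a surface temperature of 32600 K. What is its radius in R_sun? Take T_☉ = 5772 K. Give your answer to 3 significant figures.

0.570 R_sun

R/R_☉ = √(L/L_☉) / (T/T_☉)² = √(331) / (5.648)²
       = 18.19 / 31.90 = 0.5703.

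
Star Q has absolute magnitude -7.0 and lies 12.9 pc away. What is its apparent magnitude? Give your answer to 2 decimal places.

-6.45

m = M + 5 log₁₀(d/10 pc) = -7.0 + 5 log₁₀(12.9/10)
  = -7.0 + 5 × 0.111 = -7.0 + 0.55 = -6.45.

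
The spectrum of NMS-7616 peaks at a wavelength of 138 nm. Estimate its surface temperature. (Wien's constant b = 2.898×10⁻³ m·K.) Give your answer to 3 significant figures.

T = b/λ_max = 2.898×10⁻³ / (138×10⁻⁹) = 2.100×10^4 K.

2.10×10^4 K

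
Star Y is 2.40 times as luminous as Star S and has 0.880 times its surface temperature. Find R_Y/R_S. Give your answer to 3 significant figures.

L ∝ R²T⁴ gives R ∝ √L / T², so
R_Y/R_S = √(2.40) / (0.880)² = 1.549 / 0.7744 = 2.001.

2.00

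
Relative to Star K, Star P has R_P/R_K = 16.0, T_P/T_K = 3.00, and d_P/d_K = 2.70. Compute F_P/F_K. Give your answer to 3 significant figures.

L_P/L_K = (R_P/R_K)²(T_P/T_K)⁴ = (16.0)² × (3.00)⁴ = 2.074×10^4.
F_P/F_K = (L_P/L_K)/(d_P/d_K)² = 2.074×10^4 / (2.70)² = 2844.

2.84×10^3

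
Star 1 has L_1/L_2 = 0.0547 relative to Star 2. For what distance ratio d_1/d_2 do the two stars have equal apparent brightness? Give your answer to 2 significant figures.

0.23

Equal flux requires L_1/d_1² = L_2/d_2², so d_1/d_2 = √(L_1/L_2)
= √(0.0547) = 0.2339.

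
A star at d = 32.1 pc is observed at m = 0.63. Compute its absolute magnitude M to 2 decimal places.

-1.90

M = m − 5 log₁₀(d/10 pc) = 0.63 − 5 log₁₀(32.1/10)
  = 0.63 − 5 × 0.507 = 0.63 − 2.53 = -1.90.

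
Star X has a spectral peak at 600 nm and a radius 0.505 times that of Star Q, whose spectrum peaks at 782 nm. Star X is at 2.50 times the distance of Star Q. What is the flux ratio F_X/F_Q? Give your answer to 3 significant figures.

Wien's law: T_X/T_Q = λ_Q/λ_X = 782/600 = 1.303.
L_X/L_Q = (R_X/R_Q)²(T_X/T_Q)⁴ = (0.505)²(1.303)⁴ = 0.7359.
F_X/F_Q = (L_X/L_Q)/(d_X/d_Q)² = 0.7359/(2.50)² = 0.1177.

0.118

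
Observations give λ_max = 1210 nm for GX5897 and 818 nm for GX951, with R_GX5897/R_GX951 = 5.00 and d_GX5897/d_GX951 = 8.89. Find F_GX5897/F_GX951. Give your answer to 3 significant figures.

0.0661

Wien's law: T_GX5897/T_GX951 = λ_GX951/λ_GX5897 = 818/1210 = 0.6760.
L_GX5897/L_GX951 = (R_GX5897/R_GX951)²(T_GX5897/T_GX951)⁴ = (5.00)²(0.6760)⁴ = 5.222.
F_GX5897/F_GX951 = (L_GX5897/L_GX951)/(d_GX5897/d_GX951)² = 5.222/(8.89)² = 0.06607.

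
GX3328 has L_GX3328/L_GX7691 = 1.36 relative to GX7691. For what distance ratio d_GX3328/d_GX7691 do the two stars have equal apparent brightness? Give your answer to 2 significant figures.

1.2

Equal flux requires L_GX3328/d_GX3328² = L_GX7691/d_GX7691², so d_GX3328/d_GX7691 = √(L_GX3328/L_GX7691)
= √(1.36) = 1.166.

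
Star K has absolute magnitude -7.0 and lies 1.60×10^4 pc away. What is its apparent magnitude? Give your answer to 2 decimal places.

9.02

m = M + 5 log₁₀(d/10 pc) = -7.0 + 5 log₁₀(1.60×10^4/10)
  = -7.0 + 5 × 3.204 = -7.0 + 16.02 = 9.02.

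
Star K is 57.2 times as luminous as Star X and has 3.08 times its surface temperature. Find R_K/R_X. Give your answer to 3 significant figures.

0.797

L ∝ R²T⁴ gives R ∝ √L / T², so
R_K/R_X = √(57.2) / (3.08)² = 7.563 / 9.486 = 0.7973.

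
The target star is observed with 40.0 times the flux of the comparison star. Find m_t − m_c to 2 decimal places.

m_t − m_c = −2.5 log₁₀(F_t/F_c) = −2.5 log₁₀(40.0) = −2.5 × (1.602) = -4.005.

-4.01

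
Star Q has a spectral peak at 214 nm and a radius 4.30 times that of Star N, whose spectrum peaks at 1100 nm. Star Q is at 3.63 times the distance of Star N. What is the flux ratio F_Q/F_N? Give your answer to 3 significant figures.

980

Wien's law: T_Q/T_N = λ_N/λ_Q = 1100/214 = 5.140.
L_Q/L_N = (R_Q/R_N)²(T_Q/T_N)⁴ = (4.30)²(5.140)⁴ = 1.291×10^4.
F_Q/F_N = (L_Q/L_N)/(d_Q/d_N)² = 1.291×10^4/(3.63)² = 979.6.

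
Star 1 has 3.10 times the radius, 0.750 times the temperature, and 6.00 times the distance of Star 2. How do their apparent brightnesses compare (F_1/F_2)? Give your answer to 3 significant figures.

L_1/L_2 = (R_1/R_2)²(T_1/T_2)⁴ = (3.10)² × (0.750)⁴ = 3.041.
F_1/F_2 = (L_1/L_2)/(d_1/d_2)² = 3.041 / (6.00)² = 0.08446.

0.0845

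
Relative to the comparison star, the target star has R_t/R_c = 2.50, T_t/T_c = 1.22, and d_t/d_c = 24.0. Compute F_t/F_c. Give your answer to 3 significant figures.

0.0240

L_t/L_c = (R_t/R_c)²(T_t/T_c)⁴ = (2.50)² × (1.22)⁴ = 13.85.
F_t/F_c = (L_t/L_c)/(d_t/d_c)² = 13.85 / (24.0)² = 0.02404.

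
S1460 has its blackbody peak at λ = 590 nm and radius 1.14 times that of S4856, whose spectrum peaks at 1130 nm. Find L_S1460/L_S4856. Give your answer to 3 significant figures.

Wien's law gives T ∝ 1/λ_max, so T_S1460/T_S4856 = λ_S4856/λ_S1460 = 1130/590 = 1.915.
Then L ∝ R²T⁴ gives L_S1460/L_S4856 = (1.14)² × (1.915)⁴ = 1.300 × 13.46 = 17.49.

17.5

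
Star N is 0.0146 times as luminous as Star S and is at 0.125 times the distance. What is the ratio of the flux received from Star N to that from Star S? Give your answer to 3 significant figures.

F = L/(4πd²), so F_N/F_S = (L_N/L_S) / (d_N/d_S)²
= 0.0146 / (0.125)² = 0.0146 / 0.01562 = 0.9344.

0.934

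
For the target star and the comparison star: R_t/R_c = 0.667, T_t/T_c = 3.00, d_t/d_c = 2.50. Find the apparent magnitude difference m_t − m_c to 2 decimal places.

-1.90

L_t/L_c = (0.667)²(3.00)⁴ = 36.04.
F_t/F_c = (L_t/L_c)/(d_t/d_c)² = 36.04/6.250 = 5.766.
m_t − m_c = −2.5 log₁₀(5.766) = -1.90.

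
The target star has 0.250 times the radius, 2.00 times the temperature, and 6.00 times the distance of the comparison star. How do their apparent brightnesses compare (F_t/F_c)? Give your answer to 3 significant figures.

L_t/L_c = (R_t/R_c)²(T_t/T_c)⁴ = (0.250)² × (2.00)⁴ = 1.000.
F_t/F_c = (L_t/L_c)/(d_t/d_c)² = 1.000 / (6.00)² = 0.02778.

0.0278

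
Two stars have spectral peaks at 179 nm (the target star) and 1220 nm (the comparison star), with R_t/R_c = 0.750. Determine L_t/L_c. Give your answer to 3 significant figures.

1.21×10^3

Wien's law gives T ∝ 1/λ_max, so T_t/T_c = λ_c/λ_t = 1220/179 = 6.816.
Then L ∝ R²T⁴ gives L_t/L_c = (0.750)² × (6.816)⁴ = 0.5625 × 2158 = 1214.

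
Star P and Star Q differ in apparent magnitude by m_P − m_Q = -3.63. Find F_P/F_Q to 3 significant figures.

28.3

F_P/F_Q = 10^(−(m_P − m_Q)/2.5) = 10^(3.63/2.5) = 10^1.452 = 28.31.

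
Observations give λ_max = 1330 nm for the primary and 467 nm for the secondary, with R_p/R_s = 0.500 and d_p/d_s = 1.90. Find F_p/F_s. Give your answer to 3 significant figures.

Wien's law: T_p/T_s = λ_s/λ_p = 467/1330 = 0.3511.
L_p/L_s = (R_p/R_s)²(T_p/T_s)⁴ = (0.500)²(0.3511)⁴ = 0.003800.
F_p/F_s = (L_p/L_s)/(d_p/d_s)² = 0.003800/(1.90)² = 0.001053.

0.00105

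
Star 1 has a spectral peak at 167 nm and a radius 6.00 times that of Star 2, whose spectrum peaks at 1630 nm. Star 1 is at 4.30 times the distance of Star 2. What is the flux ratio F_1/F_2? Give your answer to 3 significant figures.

1.77×10^4

Wien's law: T_1/T_2 = λ_2/λ_1 = 1630/167 = 9.760.
L_1/L_2 = (R_1/R_2)²(T_1/T_2)⁴ = (6.00)²(9.760)⁴ = 3.267×10^5.
F_1/F_2 = (L_1/L_2)/(d_1/d_2)² = 3.267×10^5/(4.30)² = 1.767×10^4.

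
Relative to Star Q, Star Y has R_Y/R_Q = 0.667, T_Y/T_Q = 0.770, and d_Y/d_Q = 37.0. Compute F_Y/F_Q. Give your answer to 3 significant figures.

1.14×10^-4

L_Y/L_Q = (R_Y/R_Q)²(T_Y/T_Q)⁴ = (0.667)² × (0.770)⁴ = 0.1564.
F_Y/F_Q = (L_Y/L_Q)/(d_Y/d_Q)² = 0.1564 / (37.0)² = 1.142×10^-4.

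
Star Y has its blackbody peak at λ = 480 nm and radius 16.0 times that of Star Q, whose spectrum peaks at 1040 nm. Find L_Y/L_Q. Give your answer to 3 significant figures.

Wien's law gives T ∝ 1/λ_max, so T_Y/T_Q = λ_Q/λ_Y = 1040/480 = 2.167.
Then L ∝ R²T⁴ gives L_Y/L_Q = (16.0)² × (2.167)⁴ = 256.0 × 22.04 = 5642.

5.64×10^3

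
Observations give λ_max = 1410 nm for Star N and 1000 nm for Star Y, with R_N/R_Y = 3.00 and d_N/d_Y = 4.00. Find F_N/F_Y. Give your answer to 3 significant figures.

Wien's law: T_N/T_Y = λ_Y/λ_N = 1000/1410 = 0.7092.
L_N/L_Y = (R_N/R_Y)²(T_N/T_Y)⁴ = (3.00)²(0.7092)⁴ = 2.277.
F_N/F_Y = (L_N/L_Y)/(d_N/d_Y)² = 2.277/(4.00)² = 0.1423.

0.142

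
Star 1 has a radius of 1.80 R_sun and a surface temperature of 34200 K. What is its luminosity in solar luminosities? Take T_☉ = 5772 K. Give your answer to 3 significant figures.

L/L_☉ = (R/R_☉)² (T/T_☉)⁴ = (1.80)² × (34200/5772)⁴
       = 3.240 × (5.925)⁴ = 3.240 × 1233 = 3993.

3.99×10^3 solar luminosities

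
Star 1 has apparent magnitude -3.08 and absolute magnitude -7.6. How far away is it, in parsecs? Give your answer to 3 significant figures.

80.2 pc

m − M = 5 log₁₀(d/10 pc)
-3.08 − (-7.6) = 4.52 = 5 log₁₀(d/10)
d = 10 × 10^(4.52/5) = 10 × 10^0.904 = 80.17 pc.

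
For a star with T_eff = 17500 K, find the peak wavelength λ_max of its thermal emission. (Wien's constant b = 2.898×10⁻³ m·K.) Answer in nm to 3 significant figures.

λ_max = b/T = 2.898×10⁻³ / 17500 = 1.66×10^-7 m = 165.6 nm.

166 nm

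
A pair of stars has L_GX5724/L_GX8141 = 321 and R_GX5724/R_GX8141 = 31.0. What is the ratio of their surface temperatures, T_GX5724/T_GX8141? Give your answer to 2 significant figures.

0.76

L ∝ R²T⁴ gives T ∝ (L/R²)^(1/4), so
T_GX5724/T_GX8141 = (321 / 31.0²)^(1/4) = (0.3340)^(1/4) = 0.7602.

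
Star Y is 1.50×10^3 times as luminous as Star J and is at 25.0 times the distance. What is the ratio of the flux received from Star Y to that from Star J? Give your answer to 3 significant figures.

2.40

F = L/(4πd²), so F_Y/F_J = (L_Y/L_J) / (d_Y/d_J)²
= 1.50×10^3 / (25.0)² = 1.50×10^3 / 625.0 = 2.400.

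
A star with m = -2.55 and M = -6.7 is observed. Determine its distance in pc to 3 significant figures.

67.6 pc

m − M = 5 log₁₀(d/10 pc)
-2.55 − (-6.7) = 4.15 = 5 log₁₀(d/10)
d = 10 × 10^(4.15/5) = 10 × 10^0.830 = 67.61 pc.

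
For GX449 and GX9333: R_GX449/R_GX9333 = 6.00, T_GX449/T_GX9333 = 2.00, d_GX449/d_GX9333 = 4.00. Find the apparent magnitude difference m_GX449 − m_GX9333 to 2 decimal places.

-3.89

L_GX449/L_GX9333 = (6.00)²(2.00)⁴ = 576.0.
F_GX449/F_GX9333 = (L_GX449/L_GX9333)/(d_GX449/d_GX9333)² = 576.0/16.00 = 36.00.
m_GX449 − m_GX9333 = −2.5 log₁₀(36.00) = -3.89.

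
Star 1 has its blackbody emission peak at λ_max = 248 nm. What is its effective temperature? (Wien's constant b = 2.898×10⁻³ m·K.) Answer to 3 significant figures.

T = b/λ_max = 2.898×10⁻³ / (248×10⁻⁹) = 1.169×10^4 K.

1.17×10^4 K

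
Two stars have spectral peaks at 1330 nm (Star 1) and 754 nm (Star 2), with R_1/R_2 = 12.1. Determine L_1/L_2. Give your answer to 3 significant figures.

Wien's law gives T ∝ 1/λ_max, so T_1/T_2 = λ_2/λ_1 = 754/1330 = 0.5669.
Then L ∝ R²T⁴ gives L_1/L_2 = (12.1)² × (0.5669)⁴ = 146.4 × 0.1033 = 15.12.

15.1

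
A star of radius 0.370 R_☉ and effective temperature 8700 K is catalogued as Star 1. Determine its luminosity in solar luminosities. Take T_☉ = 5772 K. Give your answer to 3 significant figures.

0.707 solar luminosities

L/L_☉ = (R/R_☉)² (T/T_☉)⁴ = (0.370)² × (8700/5772)⁴
       = 0.1369 × (1.507)⁴ = 0.1369 × 5.161 = 0.7066.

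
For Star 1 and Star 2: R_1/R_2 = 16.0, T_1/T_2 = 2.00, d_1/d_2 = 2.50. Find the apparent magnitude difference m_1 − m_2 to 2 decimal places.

-7.04

L_1/L_2 = (16.0)²(2.00)⁴ = 4096.
F_1/F_2 = (L_1/L_2)/(d_1/d_2)² = 4096/6.250 = 655.4.
m_1 − m_2 = −2.5 log₁₀(655.4) = -7.04.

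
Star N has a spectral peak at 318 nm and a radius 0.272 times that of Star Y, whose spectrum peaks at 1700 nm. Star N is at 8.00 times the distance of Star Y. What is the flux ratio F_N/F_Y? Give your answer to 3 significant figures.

Wien's law: T_N/T_Y = λ_Y/λ_N = 1700/318 = 5.346.
L_N/L_Y = (R_N/R_Y)²(T_N/T_Y)⁴ = (0.272)²(5.346)⁴ = 60.43.
F_N/F_Y = (L_N/L_Y)/(d_N/d_Y)² = 60.43/(8.00)² = 0.9442.

0.944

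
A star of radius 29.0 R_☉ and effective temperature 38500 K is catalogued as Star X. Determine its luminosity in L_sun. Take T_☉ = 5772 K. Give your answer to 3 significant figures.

1.66×10^6 L_sun

L/L_☉ = (R/R_☉)² (T/T_☉)⁴ = (29.0)² × (38500/5772)⁴
       = 841.0 × (6.670)⁴ = 841.0 × 1979 = 1.665×10^6.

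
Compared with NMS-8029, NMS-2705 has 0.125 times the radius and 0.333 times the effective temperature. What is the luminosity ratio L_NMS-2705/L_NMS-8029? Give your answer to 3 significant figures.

1.92×10^-4

From the Stefan–Boltzmann law, L ∝ R²T⁴, so
L_NMS-2705/L_NMS-8029 = (R_NMS-2705/R_NMS-8029)² (T_NMS-2705/T_NMS-8029)⁴ = (0.125)² × (0.333)⁴ = 0.01562 × 0.01230 = 1.921×10^-4.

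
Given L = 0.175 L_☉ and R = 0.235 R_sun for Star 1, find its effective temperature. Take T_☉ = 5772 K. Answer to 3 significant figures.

7.70×10^3 K

T/T_☉ = (L/L_☉)^(1/4) / (R/R_☉)^(1/2)
T = 5772 × (0.175)^(1/4) / √(0.235) = 5772 × 0.6468 / 0.4848 = 7701 K.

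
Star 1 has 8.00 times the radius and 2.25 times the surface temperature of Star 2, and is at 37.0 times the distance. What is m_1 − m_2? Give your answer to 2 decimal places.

-0.20

L_1/L_2 = (8.00)²(2.25)⁴ = 1640.
F_1/F_2 = (L_1/L_2)/(d_1/d_2)² = 1640/1369 = 1.198.
m_1 − m_2 = −2.5 log₁₀(1.198) = -0.20.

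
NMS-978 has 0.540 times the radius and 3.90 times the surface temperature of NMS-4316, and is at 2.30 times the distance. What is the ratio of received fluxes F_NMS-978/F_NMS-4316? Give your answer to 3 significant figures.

L_NMS-978/L_NMS-4316 = (R_NMS-978/R_NMS-4316)²(T_NMS-978/T_NMS-4316)⁴ = (0.540)² × (3.90)⁴ = 67.46.
F_NMS-978/F_NMS-4316 = (L_NMS-978/L_NMS-4316)/(d_NMS-978/d_NMS-4316)² = 67.46 / (2.30)² = 12.75.

12.8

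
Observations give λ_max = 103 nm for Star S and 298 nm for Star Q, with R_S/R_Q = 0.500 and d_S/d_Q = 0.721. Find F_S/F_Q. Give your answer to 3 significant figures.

Wien's law: T_S/T_Q = λ_Q/λ_S = 298/103 = 2.893.
L_S/L_Q = (R_S/R_Q)²(T_S/T_Q)⁴ = (0.500)²(2.893)⁴ = 17.52.
F_S/F_Q = (L_S/L_Q)/(d_S/d_Q)² = 17.52/(0.721)² = 33.70.

33.7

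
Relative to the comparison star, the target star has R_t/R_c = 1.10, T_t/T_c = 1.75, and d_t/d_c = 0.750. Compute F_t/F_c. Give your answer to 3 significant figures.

L_t/L_c = (R_t/R_c)²(T_t/T_c)⁴ = (1.10)² × (1.75)⁴ = 11.35.
F_t/F_c = (L_t/L_c)/(d_t/d_c)² = 11.35 / (0.750)² = 20.18.

20.2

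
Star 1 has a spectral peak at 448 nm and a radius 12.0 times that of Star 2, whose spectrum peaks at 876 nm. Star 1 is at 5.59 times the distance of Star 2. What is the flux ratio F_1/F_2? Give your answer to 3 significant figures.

67.4

Wien's law: T_1/T_2 = λ_2/λ_1 = 876/448 = 1.955.
L_1/L_2 = (R_1/R_2)²(T_1/T_2)⁴ = (12.0)²(1.955)⁴ = 2105.
F_1/F_2 = (L_1/L_2)/(d_1/d_2)² = 2105/(5.59)² = 67.37.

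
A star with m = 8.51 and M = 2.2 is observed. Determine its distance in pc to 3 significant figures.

183 pc

m − M = 5 log₁₀(d/10 pc)
8.51 − (2.2) = 6.31 = 5 log₁₀(d/10)
d = 10 × 10^(6.31/5) = 10 × 10^1.262 = 182.8 pc.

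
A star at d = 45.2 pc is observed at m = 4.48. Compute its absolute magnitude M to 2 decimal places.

M = m − 5 log₁₀(d/10 pc) = 4.48 − 5 log₁₀(45.2/10)
  = 4.48 − 5 × 0.655 = 4.48 − 3.28 = 1.20.

1.20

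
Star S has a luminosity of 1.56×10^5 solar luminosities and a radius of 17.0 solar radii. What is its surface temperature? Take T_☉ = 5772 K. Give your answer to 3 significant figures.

2.78×10^4 K

T/T_☉ = (L/L_☉)^(1/4) / (R/R_☉)^(1/2)
T = 5772 × (1.56×10^5)^(1/4) / √(17.0) = 5772 × 19.87 / 4.123 = 2.782×10^4 K.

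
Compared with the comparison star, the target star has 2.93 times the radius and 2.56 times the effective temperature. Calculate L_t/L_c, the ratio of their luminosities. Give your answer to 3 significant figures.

From the Stefan–Boltzmann law, L ∝ R²T⁴, so
L_t/L_c = (R_t/R_c)² (T_t/T_c)⁴ = (2.93)² × (2.56)⁴ = 8.585 × 42.95 = 368.7.

369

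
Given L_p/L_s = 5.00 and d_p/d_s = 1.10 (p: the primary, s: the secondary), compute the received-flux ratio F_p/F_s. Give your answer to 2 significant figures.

4.1

F = L/(4πd²), so F_p/F_s = (L_p/L_s) / (d_p/d_s)²
= 5.00 / (1.10)² = 5.00 / 1.210 = 4.132.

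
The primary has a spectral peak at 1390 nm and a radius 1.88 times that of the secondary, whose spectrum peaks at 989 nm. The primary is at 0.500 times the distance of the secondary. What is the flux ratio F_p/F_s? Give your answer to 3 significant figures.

Wien's law: T_p/T_s = λ_s/λ_p = 989/1390 = 0.7115.
L_p/L_s = (R_p/R_s)²(T_p/T_s)⁴ = (1.88)²(0.7115)⁴ = 0.9058.
F_p/F_s = (L_p/L_s)/(d_p/d_s)² = 0.9058/(0.500)² = 3.623.

3.62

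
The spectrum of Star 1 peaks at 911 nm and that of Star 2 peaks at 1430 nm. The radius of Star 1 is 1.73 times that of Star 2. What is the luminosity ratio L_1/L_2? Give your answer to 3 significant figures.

18.2

Wien's law gives T ∝ 1/λ_max, so T_1/T_2 = λ_2/λ_1 = 1430/911 = 1.570.
Then L ∝ R²T⁴ gives L_1/L_2 = (1.73)² × (1.570)⁴ = 2.993 × 6.071 = 18.17.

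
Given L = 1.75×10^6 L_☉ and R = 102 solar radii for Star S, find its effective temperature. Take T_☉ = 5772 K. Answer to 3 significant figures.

T/T_☉ = (L/L_☉)^(1/4) / (R/R_☉)^(1/2)
T = 5772 × (1.75×10^6)^(1/4) / √(102) = 5772 × 36.37 / 10.10 = 2.079×10^4 K.

2.08×10^4 K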